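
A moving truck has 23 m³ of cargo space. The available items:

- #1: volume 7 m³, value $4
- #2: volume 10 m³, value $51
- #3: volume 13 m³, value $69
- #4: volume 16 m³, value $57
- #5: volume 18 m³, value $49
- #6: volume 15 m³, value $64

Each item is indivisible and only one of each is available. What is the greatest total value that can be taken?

This is a 0/1 knapsack; check combinations near the capacity.
- #2+#3: volume 10+13=23, value 51+69=120
- #1+#3: volume 7+13=20, value 4+69=73
- #3: volume 13, value 69
Best: $120.

$120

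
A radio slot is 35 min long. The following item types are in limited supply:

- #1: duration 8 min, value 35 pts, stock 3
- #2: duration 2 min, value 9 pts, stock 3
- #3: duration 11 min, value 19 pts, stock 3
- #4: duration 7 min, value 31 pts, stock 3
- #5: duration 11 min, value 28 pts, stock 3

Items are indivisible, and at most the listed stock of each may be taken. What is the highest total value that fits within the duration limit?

155 pts

Best selections within duration 35 and stock limits:
- 1×#1 + 3×#2 + 3×#4: duration 35, value 155
- 3×#1 + 2×#2 + 1×#4: duration 35, value 154
- 2×#1 + 2×#2 + 2×#4: duration 34, value 150
- 1×#1 + 2×#2 + 3×#4: duration 33, value 146
Best: 155 pts.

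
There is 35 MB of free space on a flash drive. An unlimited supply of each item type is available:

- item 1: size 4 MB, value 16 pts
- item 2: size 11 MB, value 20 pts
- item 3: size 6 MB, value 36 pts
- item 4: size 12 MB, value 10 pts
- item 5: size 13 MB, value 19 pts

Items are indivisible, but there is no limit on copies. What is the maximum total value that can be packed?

196 pts

Best value-per-unit is item 3 at 36/6; filling with it alone gives 5×36 = 180.
Optimal mix: 1×item 1 + 5×item 3 → size 34, value 196.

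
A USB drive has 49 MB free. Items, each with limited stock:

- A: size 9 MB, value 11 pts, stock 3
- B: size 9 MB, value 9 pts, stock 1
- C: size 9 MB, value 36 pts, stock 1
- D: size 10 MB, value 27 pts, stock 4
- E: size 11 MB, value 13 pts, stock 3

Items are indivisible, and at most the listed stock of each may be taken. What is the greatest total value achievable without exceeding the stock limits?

Best selections within size 49 and stock limits:
- 1×C + 4×D: size 49, value 144
- 1×A + 1×C + 3×D: size 48, value 128
Best: 144 pts.

144 pts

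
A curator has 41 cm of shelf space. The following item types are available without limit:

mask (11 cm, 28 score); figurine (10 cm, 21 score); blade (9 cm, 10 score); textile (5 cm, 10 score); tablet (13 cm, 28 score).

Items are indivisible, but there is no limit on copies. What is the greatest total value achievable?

94 score

Best value-per-unit is mask at 28/11; filling with it alone gives 3×28 = 84.
Optimal mix: 3×mask + 1×textile → length 38, value 94.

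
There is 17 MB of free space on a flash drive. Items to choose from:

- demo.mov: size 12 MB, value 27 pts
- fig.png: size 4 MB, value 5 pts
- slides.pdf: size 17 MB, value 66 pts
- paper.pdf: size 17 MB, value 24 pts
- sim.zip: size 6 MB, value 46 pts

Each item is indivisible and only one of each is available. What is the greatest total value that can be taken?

66 pts

Check high-value combinations within 17 MB:
- slides.pdf: size 17, value 66
- fig.png+sim.zip: size 4+6=10, value 5+46=51
- sim.zip: size 6, value 46
- demo.mov+fig.png: size 12+4=16, value 27+5=32
Best: 66 pts.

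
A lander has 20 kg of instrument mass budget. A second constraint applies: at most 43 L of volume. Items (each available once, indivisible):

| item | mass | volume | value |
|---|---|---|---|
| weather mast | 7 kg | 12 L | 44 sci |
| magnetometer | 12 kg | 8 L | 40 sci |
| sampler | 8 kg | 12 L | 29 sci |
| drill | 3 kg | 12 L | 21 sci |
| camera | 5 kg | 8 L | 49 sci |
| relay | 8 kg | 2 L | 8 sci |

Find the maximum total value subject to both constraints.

122 sci

Feasible sets respecting both limits:
- weather mast+sampler+camera: mass 20, volume 32, value 122
- weather mast+drill+camera: mass 15, volume 32, value 114
- magnetometer+drill+camera: mass 20, volume 28, value 110
- weather mast+camera+relay: mass 20, volume 22, value 101
Best: 122 sci.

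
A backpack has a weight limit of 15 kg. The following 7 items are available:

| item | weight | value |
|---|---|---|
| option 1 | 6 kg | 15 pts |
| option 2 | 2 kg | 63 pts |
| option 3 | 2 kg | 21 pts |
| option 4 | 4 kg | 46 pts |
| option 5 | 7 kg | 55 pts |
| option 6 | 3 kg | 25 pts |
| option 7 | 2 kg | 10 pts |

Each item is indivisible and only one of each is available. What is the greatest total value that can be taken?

Check high-value combinations within 15 kg:
- option 2+option 3+option 4+option 5: weight 2+2+4+7=15, value 63+21+46+55=185
- option 2+option 4+option 5+option 7: weight 2+4+7+2=15, value 63+46+55+10=174
- option 2+option 3+option 4+option 6+option 7: weight 2+2+4+3+2=13, value 63+21+46+25+10=165
Best: 185 pts.

185 pts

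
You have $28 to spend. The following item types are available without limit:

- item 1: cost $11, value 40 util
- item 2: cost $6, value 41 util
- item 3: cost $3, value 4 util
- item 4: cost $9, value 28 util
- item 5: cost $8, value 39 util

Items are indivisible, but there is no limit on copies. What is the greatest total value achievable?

168 util

Best value-per-unit is item 2 at 41/6; filling with it alone gives 4×41 = 164.
Optimal mix: 4×item 2 + 1×item 3 → cost 27, value 168.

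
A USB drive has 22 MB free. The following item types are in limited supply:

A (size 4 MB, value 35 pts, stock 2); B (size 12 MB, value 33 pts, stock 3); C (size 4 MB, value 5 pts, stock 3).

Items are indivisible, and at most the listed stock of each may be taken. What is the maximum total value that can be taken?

103 pts

Best selections within size 22 and stock limits:
- 2×A + 1×B: size 20, value 103
- 2×A + 3×C: size 20, value 85
Best: 103 pts.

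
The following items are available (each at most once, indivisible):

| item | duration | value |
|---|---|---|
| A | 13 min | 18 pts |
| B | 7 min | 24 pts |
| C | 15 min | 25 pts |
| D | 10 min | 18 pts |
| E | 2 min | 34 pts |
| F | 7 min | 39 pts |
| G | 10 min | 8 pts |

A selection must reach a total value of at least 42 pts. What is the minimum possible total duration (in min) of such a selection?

Subsets with value ≥ 42, sorted by total duration:
- E+F: duration 9, value 73
- B+E: duration 9, value 58
- D+E: duration 12, value 52
- E+G: duration 12, value 42
Minimum duration: 9 min.

9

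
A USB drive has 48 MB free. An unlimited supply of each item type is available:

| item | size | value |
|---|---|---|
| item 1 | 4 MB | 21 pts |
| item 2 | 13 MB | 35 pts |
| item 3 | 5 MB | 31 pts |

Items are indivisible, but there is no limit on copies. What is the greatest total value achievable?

290 pts

Best value-per-unit is item 3 at 31/5; filling with it alone gives 9×31 = 279.
Optimal mix: 2×item 1 + 8×item 3 → size 48, value 290.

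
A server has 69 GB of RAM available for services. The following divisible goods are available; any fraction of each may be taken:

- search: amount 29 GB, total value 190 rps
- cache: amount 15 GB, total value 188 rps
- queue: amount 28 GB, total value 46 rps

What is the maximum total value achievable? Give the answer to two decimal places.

419.07

Take in order of value per unit:
- cache (188/15 per unit): all 15 → value 188, running total 188.00
- search (190/29 per unit): all 29 → value 190, running total 378.00
- queue (46/28 per unit): 25 of 28 → value 25×46/28 = 41.0714, running total 419.07
Total 419.07.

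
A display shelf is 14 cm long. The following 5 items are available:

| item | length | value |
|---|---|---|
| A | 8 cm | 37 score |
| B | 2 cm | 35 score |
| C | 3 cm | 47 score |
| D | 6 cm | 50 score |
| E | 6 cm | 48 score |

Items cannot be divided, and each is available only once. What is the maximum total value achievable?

Check high-value combinations within 14 cm:
- B+D+E: length 2+6+6=14, value 35+50+48=133
- B+C+D: length 2+3+6=11, value 35+47+50=132
- B+C+E: length 2+3+6=11, value 35+47+48=130
Best: 133 score.

133 score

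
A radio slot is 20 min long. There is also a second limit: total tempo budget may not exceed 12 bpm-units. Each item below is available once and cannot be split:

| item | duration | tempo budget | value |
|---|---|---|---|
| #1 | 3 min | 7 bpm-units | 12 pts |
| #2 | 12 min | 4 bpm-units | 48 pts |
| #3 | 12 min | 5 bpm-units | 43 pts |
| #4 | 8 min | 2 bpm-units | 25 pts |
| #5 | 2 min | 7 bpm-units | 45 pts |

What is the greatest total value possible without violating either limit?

93 pts

Feasible sets respecting both limits:
- #2+#5: duration 14, tempo budget 11, value 93
- #3+#5: duration 14, tempo budget 12, value 88
- #2+#4: duration 20, tempo budget 6, value 73
Best: 93 pts.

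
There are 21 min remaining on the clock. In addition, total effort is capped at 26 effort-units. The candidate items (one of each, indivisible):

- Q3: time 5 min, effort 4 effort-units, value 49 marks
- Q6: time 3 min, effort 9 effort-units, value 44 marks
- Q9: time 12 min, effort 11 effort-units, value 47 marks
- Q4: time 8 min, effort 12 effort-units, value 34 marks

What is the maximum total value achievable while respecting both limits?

140 marks

Feasible sets respecting both limits:
- Q3+Q6+Q9: time 20, effort 24, value 140
- Q3+Q6+Q4: time 16, effort 25, value 127
- Q3+Q9: time 17, effort 15, value 96
- Q3+Q6: time 8, effort 13, value 93
Best: 140 marks.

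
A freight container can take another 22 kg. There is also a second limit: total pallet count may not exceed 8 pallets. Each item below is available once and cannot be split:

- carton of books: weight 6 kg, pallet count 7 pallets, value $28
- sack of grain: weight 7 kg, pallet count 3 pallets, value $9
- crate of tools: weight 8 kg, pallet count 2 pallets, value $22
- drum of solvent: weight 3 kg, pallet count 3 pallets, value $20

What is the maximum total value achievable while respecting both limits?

Feasible sets respecting both limits:
- sack of grain+crate of tools+drum of solvent: weight 18, pallet count 8, value 51
- crate of tools+drum of solvent: weight 11, pallet count 5, value 42
- sack of grain+crate of tools: weight 15, pallet count 5, value 31
Best: $51.

$51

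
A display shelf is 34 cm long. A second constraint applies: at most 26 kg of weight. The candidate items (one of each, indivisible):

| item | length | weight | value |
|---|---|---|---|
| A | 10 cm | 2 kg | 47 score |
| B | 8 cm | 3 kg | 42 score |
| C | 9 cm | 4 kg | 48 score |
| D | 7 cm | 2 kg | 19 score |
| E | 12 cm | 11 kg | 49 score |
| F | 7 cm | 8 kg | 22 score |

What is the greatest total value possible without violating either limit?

Feasible sets respecting both limits:
- A+B+C+F: length 34, weight 17, value 159
- A+B+C+D: length 34, weight 11, value 156
- A+C+E: length 31, weight 17, value 144
- B+C+E: length 29, weight 18, value 139
Best: 159 score.

159 score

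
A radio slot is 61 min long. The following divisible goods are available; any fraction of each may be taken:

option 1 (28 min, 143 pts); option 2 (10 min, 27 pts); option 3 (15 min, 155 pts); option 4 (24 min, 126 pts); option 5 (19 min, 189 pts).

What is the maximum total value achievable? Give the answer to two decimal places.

Take in order of value per unit:
- option 3 (155/15 per unit): all 15 → value 155, running total 155.00
- option 5 (189/19 per unit): all 19 → value 189, running total 344.00
- option 4 (126/24 per unit): all 24 → value 126, running total 470.00
- option 1 (143/28 per unit): 3 of 28 → value 3×143/28 = 15.3214, running total 485.32
Total 485.32.

485.32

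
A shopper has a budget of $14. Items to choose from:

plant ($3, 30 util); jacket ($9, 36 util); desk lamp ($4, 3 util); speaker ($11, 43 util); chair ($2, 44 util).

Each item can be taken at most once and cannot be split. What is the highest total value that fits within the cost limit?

110 util

Check high-value combinations within $14:
- plant+jacket+chair: cost 3+9+2=14, value 30+36+44=110
- speaker+chair: cost 11+2=13, value 43+44=87
- jacket+chair: cost 9+2=11, value 36+44=80
- plant+desk lamp+chair: cost 3+4+2=9, value 30+3+44=77
Best: 110 util.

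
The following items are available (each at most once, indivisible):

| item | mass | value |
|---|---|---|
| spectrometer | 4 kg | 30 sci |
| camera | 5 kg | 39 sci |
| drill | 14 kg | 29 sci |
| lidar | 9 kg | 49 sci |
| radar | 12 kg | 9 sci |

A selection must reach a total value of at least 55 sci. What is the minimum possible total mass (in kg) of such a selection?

Subsets with value ≥ 55, sorted by total mass:
- spectrometer+camera: mass 9, value 69
- spectrometer+lidar: mass 13, value 79
- camera+lidar: mass 14, value 88
- spectrometer+camera+lidar: mass 18, value 118
Minimum mass: 9 kg.

9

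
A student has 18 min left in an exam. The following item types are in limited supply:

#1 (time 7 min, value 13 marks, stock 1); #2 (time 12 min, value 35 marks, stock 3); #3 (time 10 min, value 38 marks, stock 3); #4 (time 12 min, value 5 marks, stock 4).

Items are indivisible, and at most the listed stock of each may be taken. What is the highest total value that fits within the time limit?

Top feasible selections:
- 1×#1 + 1×#3: time 17, value 51
- 1×#3: time 10, value 38
Best: 51 marks.

51 marks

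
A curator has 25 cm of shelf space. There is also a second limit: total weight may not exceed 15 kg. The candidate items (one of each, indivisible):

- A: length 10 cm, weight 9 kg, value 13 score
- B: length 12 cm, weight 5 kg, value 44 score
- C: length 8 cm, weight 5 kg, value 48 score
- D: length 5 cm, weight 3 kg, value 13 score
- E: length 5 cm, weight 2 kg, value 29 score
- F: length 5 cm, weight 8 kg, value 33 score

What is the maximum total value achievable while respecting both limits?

Feasible sets respecting both limits:
- B+C+E: length 25, weight 12, value 121
- C+E+F: length 18, weight 15, value 110
- B+E+F: length 22, weight 15, value 106
- B+C+D: length 25, weight 13, value 105
Best: 121 score.

121 score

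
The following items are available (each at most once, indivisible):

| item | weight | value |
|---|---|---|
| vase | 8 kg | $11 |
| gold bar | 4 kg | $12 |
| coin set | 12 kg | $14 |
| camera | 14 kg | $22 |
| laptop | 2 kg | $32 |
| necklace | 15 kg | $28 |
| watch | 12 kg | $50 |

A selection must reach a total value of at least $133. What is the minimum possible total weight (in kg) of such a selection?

Subsets with value ≥ 133, sorted by total weight:
- vase+gold bar+laptop+necklace+watch: weight 41, value 133
- gold bar+coin set+laptop+necklace+watch: weight 45, value 136
- gold bar+camera+laptop+necklace+watch: weight 47, value 144
Minimum weight: 41 kg.

41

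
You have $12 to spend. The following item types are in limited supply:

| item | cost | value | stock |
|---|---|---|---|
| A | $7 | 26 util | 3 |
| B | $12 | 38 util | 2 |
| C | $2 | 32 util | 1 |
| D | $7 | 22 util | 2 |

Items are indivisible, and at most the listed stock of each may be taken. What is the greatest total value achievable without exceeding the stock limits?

Top feasible selections:
- 1×A + 1×C: cost 9, value 58
- 1×C + 1×D: cost 9, value 54
- 1×B: cost 12, value 38
- 1×C: cost 2, value 32
Best: 58 util.

58 util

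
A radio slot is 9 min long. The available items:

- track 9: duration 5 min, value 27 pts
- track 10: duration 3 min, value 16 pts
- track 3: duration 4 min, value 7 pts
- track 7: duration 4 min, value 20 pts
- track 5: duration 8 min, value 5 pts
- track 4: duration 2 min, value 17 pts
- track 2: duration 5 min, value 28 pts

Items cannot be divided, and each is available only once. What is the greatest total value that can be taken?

Check high-value combinations within 9 min:
- track 10+track 7+track 4: duration 3+4+2=9, value 16+20+17=53
- track 7+track 2: duration 4+5=9, value 20+28=48
- track 9+track 7: duration 5+4=9, value 27+20=47
- track 4+track 2: duration 2+5=7, value 17+28=45
Best: 53 pts.

53 pts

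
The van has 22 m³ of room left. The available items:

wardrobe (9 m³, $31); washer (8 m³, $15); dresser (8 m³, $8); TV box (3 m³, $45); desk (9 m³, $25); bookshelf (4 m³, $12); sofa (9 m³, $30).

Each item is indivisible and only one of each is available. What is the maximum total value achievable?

Check high-value combinations within 22 m³:
- wardrobe+TV box+sofa: volume 9+3+9=21, value 31+45+30=106
- wardrobe+TV box+desk: volume 9+3+9=21, value 31+45+25=101
- TV box+desk+sofa: volume 3+9+9=21, value 45+25+30=100
- wardrobe+washer+TV box: volume 9+8+3=20, value 31+15+45=91
- washer+TV box+sofa: volume 8+3+9=20, value 15+45+30=90
Best: $106.

$106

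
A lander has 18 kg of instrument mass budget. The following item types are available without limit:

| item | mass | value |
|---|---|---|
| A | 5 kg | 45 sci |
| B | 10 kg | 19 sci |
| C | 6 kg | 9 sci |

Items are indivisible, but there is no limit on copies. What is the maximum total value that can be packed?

135 sci

Best value-per-unit is A at 45/5, and filling with it alone uses mass 3×5=15. No mix of the others beats 3×45 = 135.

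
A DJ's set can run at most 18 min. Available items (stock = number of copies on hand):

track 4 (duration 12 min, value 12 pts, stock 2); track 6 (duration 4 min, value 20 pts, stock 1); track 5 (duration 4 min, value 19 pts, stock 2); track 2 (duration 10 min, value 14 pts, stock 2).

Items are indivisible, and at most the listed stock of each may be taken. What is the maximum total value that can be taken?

58 pts

Top feasible selections:
- 1×track 6 + 2×track 5: duration 12, value 58
- 1×track 6 + 1×track 5 + 1×track 2: duration 18, value 53
- 2×track 5 + 1×track 2: duration 18, value 52
- 1×track 6 + 1×track 5: duration 8, value 39
Best: 58 pts.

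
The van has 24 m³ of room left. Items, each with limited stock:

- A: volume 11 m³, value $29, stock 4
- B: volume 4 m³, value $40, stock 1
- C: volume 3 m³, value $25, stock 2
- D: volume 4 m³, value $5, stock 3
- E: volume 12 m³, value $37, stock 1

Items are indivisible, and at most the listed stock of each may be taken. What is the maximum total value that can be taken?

$127

Top feasible selections:
- 1×B + 2×C + 1×E: volume 22, value 127
- 1×A + 1×B + 2×C: volume 21, value 119
- 1×B + 1×C + 1×D + 1×E: volume 23, value 107
Best: $127.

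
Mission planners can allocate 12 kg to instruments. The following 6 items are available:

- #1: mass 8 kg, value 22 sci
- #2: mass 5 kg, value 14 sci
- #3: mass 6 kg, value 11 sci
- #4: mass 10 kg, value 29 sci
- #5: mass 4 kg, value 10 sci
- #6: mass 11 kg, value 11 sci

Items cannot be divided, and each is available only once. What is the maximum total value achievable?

Check high-value combinations within 12 kg:
- #1+#5: mass 8+4=12, value 22+10=32
- #4: mass 10, value 29
- #2+#3: mass 5+6=11, value 14+11=25
Best: 32 sci.

32 sci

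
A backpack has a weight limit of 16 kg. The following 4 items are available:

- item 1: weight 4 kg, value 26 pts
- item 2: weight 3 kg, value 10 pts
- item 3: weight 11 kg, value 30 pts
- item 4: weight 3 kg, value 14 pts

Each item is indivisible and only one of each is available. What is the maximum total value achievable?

56 pts

Check high-value combinations within 16 kg:
- item 1+item 3: weight 4+11=15, value 26+30=56
- item 1+item 2+item 4: weight 4+3+3=10, value 26+10+14=50
- item 3+item 4: weight 11+3=14, value 30+14=44
Best: 56 pts.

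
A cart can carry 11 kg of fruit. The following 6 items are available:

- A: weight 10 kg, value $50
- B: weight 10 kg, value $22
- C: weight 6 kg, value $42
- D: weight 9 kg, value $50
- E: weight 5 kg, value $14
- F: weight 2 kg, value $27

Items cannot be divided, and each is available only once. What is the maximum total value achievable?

$77

Check high-value combinations within 11 kg:
- D+F: weight 9+2=11, value 50+27=77
- C+F: weight 6+2=8, value 42+27=69
- C+E: weight 6+5=11, value 42+14=56
- D: weight 9, value 50
Best: $77.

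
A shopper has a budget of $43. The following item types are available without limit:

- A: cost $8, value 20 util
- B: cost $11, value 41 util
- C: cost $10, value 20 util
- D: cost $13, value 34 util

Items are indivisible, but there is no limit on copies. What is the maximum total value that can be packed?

143 util

Best value-per-unit is B at 41/11; filling with it alone gives 3×41 = 123.
Optimal mix: 1×A + 3×B → cost 41, value 143.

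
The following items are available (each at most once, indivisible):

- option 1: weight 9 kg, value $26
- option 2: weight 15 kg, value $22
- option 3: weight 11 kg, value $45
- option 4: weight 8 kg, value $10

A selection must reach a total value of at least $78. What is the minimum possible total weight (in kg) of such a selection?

28

Subsets with value ≥ 78, sorted by total weight:
- option 1+option 3+option 4: weight 28, value 81
- option 1+option 2+option 3: weight 35, value 93
- option 1+option 2+option 3+option 4: weight 43, value 103
Minimum weight: 28 kg.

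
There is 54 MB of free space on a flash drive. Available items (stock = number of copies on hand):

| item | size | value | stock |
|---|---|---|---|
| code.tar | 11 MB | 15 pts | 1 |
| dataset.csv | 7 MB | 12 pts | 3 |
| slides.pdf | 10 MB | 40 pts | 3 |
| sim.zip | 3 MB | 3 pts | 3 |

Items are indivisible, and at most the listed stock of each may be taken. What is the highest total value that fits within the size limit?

Best selections within size 54 and stock limits:
- 3×dataset.csv + 3×slides.pdf + 1×sim.zip: size 54, value 159
- 3×dataset.csv + 3×slides.pdf: size 51, value 156
- 2×dataset.csv + 3×slides.pdf + 3×sim.zip: size 53, value 153
- 1×code.tar + 1×dataset.csv + 3×slides.pdf + 2×sim.zip: size 54, value 153
Best: 159 pts.

159 pts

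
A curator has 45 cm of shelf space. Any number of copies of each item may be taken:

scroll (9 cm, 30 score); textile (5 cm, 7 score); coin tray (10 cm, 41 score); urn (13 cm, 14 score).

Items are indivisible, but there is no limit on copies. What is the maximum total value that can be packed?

Best value-per-unit is coin tray at 41/10; filling with it alone gives 4×41 = 164.
Optimal mix: 1×textile + 4×coin tray → length 45, value 171.

171 score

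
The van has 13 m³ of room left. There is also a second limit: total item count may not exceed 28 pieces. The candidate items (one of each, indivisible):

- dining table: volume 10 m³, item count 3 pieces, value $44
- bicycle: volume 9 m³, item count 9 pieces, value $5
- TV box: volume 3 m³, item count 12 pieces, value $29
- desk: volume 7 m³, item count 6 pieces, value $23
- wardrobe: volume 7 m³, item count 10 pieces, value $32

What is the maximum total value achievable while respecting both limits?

Feasible sets respecting both limits:
- dining table+TV box: volume 13, item count 15, value 73
- TV box+wardrobe: volume 10, item count 22, value 61
- TV box+desk: volume 10, item count 18, value 52
Best: $73.

$73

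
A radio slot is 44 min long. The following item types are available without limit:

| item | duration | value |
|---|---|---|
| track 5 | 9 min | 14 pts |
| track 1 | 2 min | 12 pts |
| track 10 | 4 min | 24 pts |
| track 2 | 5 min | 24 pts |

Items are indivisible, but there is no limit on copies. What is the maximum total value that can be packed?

264 pts

Best value-per-unit is track 1 at 12/2, and filling with it alone uses duration 22×2=44. No mix of the others beats 22×12 = 264.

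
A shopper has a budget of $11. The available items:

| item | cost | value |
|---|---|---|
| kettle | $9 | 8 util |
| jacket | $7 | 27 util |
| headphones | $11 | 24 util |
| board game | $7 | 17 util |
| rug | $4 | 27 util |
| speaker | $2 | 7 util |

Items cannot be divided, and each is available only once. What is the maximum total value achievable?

Check high-value combinations within $11:
- jacket+rug: cost 7+4=11, value 27+27=54
- board game+rug: cost 7+4=11, value 17+27=44
- rug+speaker: cost 4+2=6, value 27+7=34
Best: 54 util.

54 util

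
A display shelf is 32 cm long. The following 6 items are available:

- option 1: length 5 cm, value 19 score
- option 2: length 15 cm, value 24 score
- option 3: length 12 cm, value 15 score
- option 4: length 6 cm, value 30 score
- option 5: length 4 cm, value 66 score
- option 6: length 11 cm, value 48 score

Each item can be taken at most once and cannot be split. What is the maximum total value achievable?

163 score

Check high-value combinations within 32 cm:
- option 1+option 4+option 5+option 6: length 5+6+4+11=26, value 19+30+66+48=163
- option 1+option 3+option 5+option 6: length 5+12+4+11=32, value 19+15+66+48=148
- option 4+option 5+option 6: length 6+4+11=21, value 30+66+48=144
- option 1+option 2+option 4+option 5: length 5+15+6+4=30, value 19+24+30+66=139
- option 2+option 5+option 6: length 15+4+11=30, value 24+66+48=138
Best: 163 score.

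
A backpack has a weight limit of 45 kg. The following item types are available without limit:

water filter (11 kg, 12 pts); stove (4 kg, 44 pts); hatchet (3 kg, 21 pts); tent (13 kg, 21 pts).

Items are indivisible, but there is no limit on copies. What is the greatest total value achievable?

484 pts

Best value-per-unit is stove at 44/4, and filling with it alone uses weight 11×4=44. No mix of the others beats 11×44 = 484.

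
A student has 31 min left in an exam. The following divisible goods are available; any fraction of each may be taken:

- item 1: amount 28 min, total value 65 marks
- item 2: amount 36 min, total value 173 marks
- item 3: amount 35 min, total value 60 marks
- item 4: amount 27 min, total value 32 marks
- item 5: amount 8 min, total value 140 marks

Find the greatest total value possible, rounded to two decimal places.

250.53

Take in order of value per unit:
- item 5 (140/8 per unit): all 8 → value 140, running total 140.00
- item 2 (173/36 per unit): 23 of 36 → value 23×173/36 = 110.5278, running total 250.53
Total 250.53.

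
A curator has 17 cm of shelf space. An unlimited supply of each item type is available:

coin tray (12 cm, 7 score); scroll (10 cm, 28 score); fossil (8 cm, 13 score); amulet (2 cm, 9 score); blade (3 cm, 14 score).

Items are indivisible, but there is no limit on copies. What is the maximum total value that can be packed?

79 score

Best value-per-unit is blade at 14/3; filling with it alone gives 5×14 = 70.
Optimal mix: 1×amulet + 5×blade → length 17, value 79.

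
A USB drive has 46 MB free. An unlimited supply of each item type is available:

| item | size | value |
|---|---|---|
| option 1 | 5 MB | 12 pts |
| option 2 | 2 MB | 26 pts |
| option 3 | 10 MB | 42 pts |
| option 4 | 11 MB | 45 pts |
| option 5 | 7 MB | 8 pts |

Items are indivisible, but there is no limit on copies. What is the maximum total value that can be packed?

598 pts

Best value-per-unit is option 2 at 26/2, and filling with it alone uses size 23×2=46. No mix of the others beats 23×26 = 598.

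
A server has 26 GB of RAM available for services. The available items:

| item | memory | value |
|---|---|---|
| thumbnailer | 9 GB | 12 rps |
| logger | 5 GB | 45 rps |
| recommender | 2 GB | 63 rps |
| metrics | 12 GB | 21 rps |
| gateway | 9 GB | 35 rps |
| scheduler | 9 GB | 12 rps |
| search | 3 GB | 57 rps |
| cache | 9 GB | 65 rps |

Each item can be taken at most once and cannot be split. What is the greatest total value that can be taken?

230 rps

Check high-value combinations within 26 GB:
- logger+recommender+search+cache: memory 5+2+3+9=19, value 45+63+57+65=230
- recommender+gateway+search+cache: memory 2+9+3+9=23, value 63+35+57+65=220
- logger+recommender+gateway+cache: memory 5+2+9+9=25, value 45+63+35+65=208
- recommender+metrics+search+cache: memory 2+12+3+9=26, value 63+21+57+65=206
- logger+gateway+search+cache: memory 5+9+3+9=26, value 45+35+57+65=202
Best: 230 rps.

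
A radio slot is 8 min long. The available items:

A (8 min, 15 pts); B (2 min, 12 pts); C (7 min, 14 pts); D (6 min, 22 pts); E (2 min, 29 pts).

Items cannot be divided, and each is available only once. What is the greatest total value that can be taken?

Check high-value combinations within 8 min:
- D+E: duration 6+2=8, value 22+29=51
- B+E: duration 2+2=4, value 12+29=41
- B+D: duration 2+6=8, value 12+22=34
- E: duration 2, value 29
- D: duration 6, value 22
Best: 51 pts.

51 pts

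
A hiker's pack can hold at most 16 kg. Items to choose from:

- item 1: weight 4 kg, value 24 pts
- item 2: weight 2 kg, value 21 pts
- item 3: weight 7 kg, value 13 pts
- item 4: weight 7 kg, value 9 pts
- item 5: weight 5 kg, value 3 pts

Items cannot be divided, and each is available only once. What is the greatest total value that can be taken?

Check high-value combinations within 16 kg:
- item 1+item 2+item 3: weight 4+2+7=13, value 24+21+13=58
- item 1+item 2+item 4: weight 4+2+7=13, value 24+21+9=54
- item 1+item 2+item 5: weight 4+2+5=11, value 24+21+3=48
Best: 58 pts.

58 pts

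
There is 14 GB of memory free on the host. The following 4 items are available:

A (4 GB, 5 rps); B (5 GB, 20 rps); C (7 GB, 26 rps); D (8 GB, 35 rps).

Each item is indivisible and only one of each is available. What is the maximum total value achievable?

This is a 0/1 knapsack; check combinations near the capacity.
- B+D: memory 5+8=13, value 20+35=55
- B+C: memory 5+7=12, value 20+26=46
- A+D: memory 4+8=12, value 5+35=40
Best: 55 rps.

55 rps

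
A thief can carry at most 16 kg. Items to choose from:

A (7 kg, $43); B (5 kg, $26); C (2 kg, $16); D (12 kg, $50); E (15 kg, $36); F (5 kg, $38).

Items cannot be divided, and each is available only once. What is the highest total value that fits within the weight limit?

Check high-value combinations within 16 kg:
- A+C+F: weight 7+2+5=14, value 43+16+38=97
- A+B+C: weight 7+5+2=14, value 43+26+16=85
- A+F: weight 7+5=12, value 43+38=81
- B+C+F: weight 5+2+5=12, value 26+16+38=80
Best: $97.

$97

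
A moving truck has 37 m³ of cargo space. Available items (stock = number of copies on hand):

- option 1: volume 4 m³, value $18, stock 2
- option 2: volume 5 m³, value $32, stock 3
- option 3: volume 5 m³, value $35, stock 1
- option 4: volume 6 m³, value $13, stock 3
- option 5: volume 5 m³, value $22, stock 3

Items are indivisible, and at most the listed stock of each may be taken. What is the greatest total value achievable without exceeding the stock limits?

Best selections within volume 37 and stock limits:
- 3×option 2 + 1×option 3 + 3×option 5: volume 35, value 197
- 1×option 1 + 3×option 2 + 1×option 3 + 2×option 5: volume 34, value 193
- 2×option 1 + 3×option 2 + 1×option 3 + 1×option 5: volume 33, value 189
Best: $197.

$197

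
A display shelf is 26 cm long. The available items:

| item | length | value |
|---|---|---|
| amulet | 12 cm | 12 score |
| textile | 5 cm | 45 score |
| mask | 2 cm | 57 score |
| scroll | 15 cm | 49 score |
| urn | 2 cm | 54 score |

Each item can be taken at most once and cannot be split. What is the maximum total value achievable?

205 score

Check high-value combinations within 26 cm:
- textile+mask+scroll+urn: length 5+2+15+2=24, value 45+57+49+54=205
- amulet+textile+mask+urn: length 12+5+2+2=21, value 12+45+57+54=168
- mask+scroll+urn: length 2+15+2=19, value 57+49+54=160
- textile+mask+urn: length 5+2+2=9, value 45+57+54=156
Best: 205 score.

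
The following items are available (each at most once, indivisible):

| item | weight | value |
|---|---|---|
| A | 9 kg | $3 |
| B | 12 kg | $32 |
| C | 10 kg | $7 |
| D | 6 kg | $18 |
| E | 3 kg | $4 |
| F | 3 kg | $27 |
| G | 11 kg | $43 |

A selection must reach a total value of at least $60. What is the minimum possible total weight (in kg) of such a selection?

Subsets with value ≥ 60, sorted by total weight:
- F+G: weight 14, value 70
- E+F+G: weight 17, value 74
Minimum weight: 14 kg.

14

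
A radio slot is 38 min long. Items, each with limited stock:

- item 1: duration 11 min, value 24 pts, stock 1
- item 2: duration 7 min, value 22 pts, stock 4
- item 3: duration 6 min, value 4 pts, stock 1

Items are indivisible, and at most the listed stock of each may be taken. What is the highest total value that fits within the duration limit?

Best selections within duration 38 and stock limits:
- 1×item 1 + 3×item 2 + 1×item 3: duration 38, value 94
- 4×item 2 + 1×item 3: duration 34, value 92
- 1×item 1 + 3×item 2: duration 32, value 90
Best: 94 pts.

94 pts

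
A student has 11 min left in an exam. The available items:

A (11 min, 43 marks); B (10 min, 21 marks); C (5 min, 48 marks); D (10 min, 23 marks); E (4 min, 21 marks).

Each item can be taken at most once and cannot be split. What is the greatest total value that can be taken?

This is a 0/1 knapsack; check combinations near the capacity.
- C+E: time 5+4=9, value 48+21=69
- C: time 5, value 48
- A: time 11, value 43
Best: 69 marks.

69 marks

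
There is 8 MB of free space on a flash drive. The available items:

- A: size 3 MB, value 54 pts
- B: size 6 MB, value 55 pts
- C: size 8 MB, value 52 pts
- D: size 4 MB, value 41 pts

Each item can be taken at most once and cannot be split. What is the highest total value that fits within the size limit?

95 pts

This is a 0/1 knapsack; check combinations near the capacity.
- A+D: size 3+4=7, value 54+41=95
- B: size 6, value 55
- A: size 3, value 54
- C: size 8, value 52
Best: 95 pts.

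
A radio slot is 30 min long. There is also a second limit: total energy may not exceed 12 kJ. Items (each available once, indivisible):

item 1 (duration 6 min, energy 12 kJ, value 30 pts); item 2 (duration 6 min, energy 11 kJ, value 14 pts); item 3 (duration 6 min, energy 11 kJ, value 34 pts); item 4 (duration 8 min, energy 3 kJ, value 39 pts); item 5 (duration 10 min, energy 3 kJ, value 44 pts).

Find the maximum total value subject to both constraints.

Feasible sets respecting both limits:
- item 4+item 5: duration 18, energy 6, value 83
- item 5: duration 10, energy 3, value 44
- item 4: duration 8, energy 3, value 39
Best: 83 pts.

83 pts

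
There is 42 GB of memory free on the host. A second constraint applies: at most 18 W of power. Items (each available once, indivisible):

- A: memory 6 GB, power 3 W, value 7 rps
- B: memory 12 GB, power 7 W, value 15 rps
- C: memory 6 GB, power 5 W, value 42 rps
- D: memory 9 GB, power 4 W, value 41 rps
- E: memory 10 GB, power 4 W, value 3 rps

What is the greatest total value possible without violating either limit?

98 rps

Feasible sets respecting both limits:
- B+C+D: memory 27, power 16, value 98
- A+C+D+E: memory 31, power 16, value 93
- A+C+D: memory 21, power 12, value 90
Best: 98 rps.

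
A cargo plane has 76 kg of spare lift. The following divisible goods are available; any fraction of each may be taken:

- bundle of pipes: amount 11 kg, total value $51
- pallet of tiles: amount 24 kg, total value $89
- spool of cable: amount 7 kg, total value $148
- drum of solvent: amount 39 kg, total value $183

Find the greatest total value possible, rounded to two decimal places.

Take in order of value per unit:
- spool of cable (148/7 per unit): all 7 → value 148, running total 148.00
- drum of solvent (183/39 per unit): all 39 → value 183, running total 331.00
- bundle of pipes (51/11 per unit): all 11 → value 51, running total 382.00
- pallet of tiles (89/24 per unit): 19 of 24 → value 19×89/24 = 70.4583, running total 452.46
Total 452.46.

452.46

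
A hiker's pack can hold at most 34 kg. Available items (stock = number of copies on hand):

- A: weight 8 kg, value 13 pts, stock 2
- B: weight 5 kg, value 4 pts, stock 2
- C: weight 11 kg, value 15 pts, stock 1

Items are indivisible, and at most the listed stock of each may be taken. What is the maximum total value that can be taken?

45 pts

Top feasible selections:
- 2×A + 1×B + 1×C: weight 32, value 45
- 2×A + 1×C: weight 27, value 41
- 1×A + 2×B + 1×C: weight 29, value 36
Best: 45 pts.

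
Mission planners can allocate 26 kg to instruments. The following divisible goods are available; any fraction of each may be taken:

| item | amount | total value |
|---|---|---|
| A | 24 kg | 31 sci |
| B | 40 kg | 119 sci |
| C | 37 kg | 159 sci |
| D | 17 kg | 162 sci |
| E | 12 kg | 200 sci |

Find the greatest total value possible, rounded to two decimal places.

Take in order of value per unit:
- E (200/12 per unit): all 12 → value 200, running total 200.00
- D (162/17 per unit): 14 of 17 → value 14×162/17 = 133.4118, running total 333.41
Total 333.41.

333.41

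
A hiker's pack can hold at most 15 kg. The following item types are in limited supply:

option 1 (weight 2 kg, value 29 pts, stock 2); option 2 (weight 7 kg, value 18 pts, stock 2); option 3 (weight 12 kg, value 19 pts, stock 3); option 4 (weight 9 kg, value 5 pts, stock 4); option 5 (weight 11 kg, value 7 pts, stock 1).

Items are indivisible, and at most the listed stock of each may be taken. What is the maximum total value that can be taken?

76 pts

Best selections within weight 15 and stock limits:
- 2×option 1 + 1×option 2: weight 11, value 76
- 2×option 1 + 1×option 5: weight 15, value 65
Best: 76 pts.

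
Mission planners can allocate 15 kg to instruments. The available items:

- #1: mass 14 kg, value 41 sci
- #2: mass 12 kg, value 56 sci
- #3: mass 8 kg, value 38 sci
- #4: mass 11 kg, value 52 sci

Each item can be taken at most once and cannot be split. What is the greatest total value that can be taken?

56 sci

Check high-value combinations within 15 kg:
- #2: mass 12, value 56
- #4: mass 11, value 52
- #1: mass 14, value 41
Best: 56 sci.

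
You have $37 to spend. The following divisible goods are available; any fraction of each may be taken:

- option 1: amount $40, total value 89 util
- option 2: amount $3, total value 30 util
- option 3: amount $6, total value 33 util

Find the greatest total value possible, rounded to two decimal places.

Take in order of value per unit:
- option 2 (30/3 per unit): all 3 → value 30, running total 30.00
- option 3 (33/6 per unit): all 6 → value 33, running total 63.00
- option 1 (89/40 per unit): 28 of 40 → value 28×89/40 = 62.3000, running total 125.30
Total 125.30.

125.30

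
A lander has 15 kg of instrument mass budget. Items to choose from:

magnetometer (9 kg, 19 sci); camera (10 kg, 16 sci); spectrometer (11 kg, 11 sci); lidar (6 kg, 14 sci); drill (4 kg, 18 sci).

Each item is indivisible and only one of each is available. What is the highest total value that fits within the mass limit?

37 sci

Check high-value combinations within 15 kg:
- magnetometer+drill: mass 9+4=13, value 19+18=37
- camera+drill: mass 10+4=14, value 16+18=34
- magnetometer+lidar: mass 9+6=15, value 19+14=33
- lidar+drill: mass 6+4=10, value 14+18=32
- spectrometer+drill: mass 11+4=15, value 11+18=29
Best: 37 sci.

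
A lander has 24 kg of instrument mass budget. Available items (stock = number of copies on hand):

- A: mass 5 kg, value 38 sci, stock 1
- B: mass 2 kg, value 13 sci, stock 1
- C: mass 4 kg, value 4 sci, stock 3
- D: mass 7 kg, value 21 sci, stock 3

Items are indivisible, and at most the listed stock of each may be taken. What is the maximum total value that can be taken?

93 sci

Top feasible selections:
- 1×A + 1×B + 2×D: mass 21, value 93
- 1×A + 1×C + 2×D: mass 23, value 84
- 1×A + 2×D: mass 19, value 80
Best: 93 sci.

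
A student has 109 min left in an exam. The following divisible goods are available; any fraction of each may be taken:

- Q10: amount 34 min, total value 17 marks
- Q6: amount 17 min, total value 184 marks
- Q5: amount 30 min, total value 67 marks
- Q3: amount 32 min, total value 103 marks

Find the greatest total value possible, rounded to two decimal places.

Take in order of value per unit:
- Q6 (184/17 per unit): all 17 → value 184, running total 184.00
- Q3 (103/32 per unit): all 32 → value 103, running total 287.00
- Q5 (67/30 per unit): all 30 → value 67, running total 354.00
- Q10 (17/34 per unit): 30 of 34 → value 30×17/34 = 15.0000, running total 369.00
Total 369.00.

369.00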